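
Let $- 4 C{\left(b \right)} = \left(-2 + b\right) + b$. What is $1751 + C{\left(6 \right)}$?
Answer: $\frac{3497}{2} \approx 1748.5$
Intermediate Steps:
$C{\left(b \right)} = \frac{1}{2} - \frac{b}{2}$ ($C{\left(b \right)} = - \frac{\left(-2 + b\right) + b}{4} = - \frac{-2 + 2 b}{4} = \frac{1}{2} - \frac{b}{2}$)
$1751 + C{\left(6 \right)} = 1751 + \left(\frac{1}{2} - 3\right) = 1751 - \frac{5}{2} = \frac{3497}{2}$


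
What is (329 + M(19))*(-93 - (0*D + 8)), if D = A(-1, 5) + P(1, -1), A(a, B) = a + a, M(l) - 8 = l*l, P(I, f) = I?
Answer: -70498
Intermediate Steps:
M(l) = 8 + l² (M(l) = 8 + l*l = 8 + l²)
A(a, B) = 2*a
D = -1 (D = 2*(-1) + 1 = -2 + 1 = -1)
(329 + M(19))*(-93 - (0*D + 8)) = (329 + (8 + 19²))*(-93 - (0*(-1) + 8)) = (329 + (8 + 361))*(-93 - (0 + 8)) = (329 + 369)*(-93 - 1*8) = 698*(-93 - 8) = 698*(-101) = -70498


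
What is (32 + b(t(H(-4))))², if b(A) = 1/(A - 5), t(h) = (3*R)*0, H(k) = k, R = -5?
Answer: 25281/25 ≈ 1011.2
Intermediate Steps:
t(h) = 0 (t(h) = (3*(-5))*0 = -15*0 = 0)
b(A) = 1/(-5 + A)
(32 + b(t(H(-4))))² = (32 + 1/(-5 + 0))² = (32 + 1/(-5))² = (32 - ⅕)² = (159/5)² = 25281/25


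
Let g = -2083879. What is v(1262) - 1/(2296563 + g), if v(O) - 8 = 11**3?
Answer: 284783875/212684 ≈ 1339.0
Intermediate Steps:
v(O) = 1339 (v(O) = 8 + 11**3 = 8 + 1331 = 1339)
v(1262) - 1/(2296563 + g) = 1339 - 1/(2296563 - 2083879) = 1339 - 1/212684 = 284783875/212684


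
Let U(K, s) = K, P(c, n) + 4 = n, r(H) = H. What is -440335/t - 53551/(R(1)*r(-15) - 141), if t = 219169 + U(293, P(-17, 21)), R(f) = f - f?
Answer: 1298924703/3438238 ≈ 377.79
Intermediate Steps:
P(c, n) = -4 + n
R(f) = 0
t = 219462 (t = 219169 + 293 = 219462)
-440335/t - 53551/(R(1)*r(-15) - 141) = -440335/219462 - 53551/(0*(-15) - 141) = -440335*1/219462 - 53551/(0 - 141) = -440335/219462 - 53551/(-141) = -440335/219462 - 53551*(-1/141) = -440335/219462 + 53551/141 = 1298924703/3438238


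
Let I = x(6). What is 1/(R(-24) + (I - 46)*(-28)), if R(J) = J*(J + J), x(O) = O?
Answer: 1/2272 ≈ 0.00044014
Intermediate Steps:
I = 6
R(J) = 2*J**2 (R(J) = J*(2*J) = 2*J**2)
1/(R(-24) + (I - 46)*(-28)) = 1/(2*(-24)**2 + (6 - 46)*(-28)) = 1/(2*576 - 40*(-28)) = 1/(1152 + 1120) = 1/2272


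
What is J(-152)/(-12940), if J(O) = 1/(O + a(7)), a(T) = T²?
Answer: 1/1332820 ≈ 7.5029e-7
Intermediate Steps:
J(O) = 1/(49 + O) (J(O) = 1/(O + 7²) = 1/(O + 49) = 1/(49 + O))
J(-152)/(-12940) = 1/((49 - 152)*(-12940)) = -1/12940/(-103) = -1/103*(-1/12940) = 1/1332820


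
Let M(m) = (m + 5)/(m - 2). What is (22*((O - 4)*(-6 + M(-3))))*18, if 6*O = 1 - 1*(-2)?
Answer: 44352/5 ≈ 8870.4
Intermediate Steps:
O = ½ (O = (1 - 1*(-2))/6 = (1 + 2)/6 = (⅙)*3 = ½ ≈ 0.50000)
M(m) = (5 + m)/(-2 + m)
(22*((O - 4)*(-6 + M(-3))))*18 = (22*((½ - 4)*(-6 + (5 - 3)/(-2 - 3))))*18 = (22*(-7*(-6 + 2/(-5))/2))*18 = (22*(-7*(-6 - ⅕*2)/2))*18 = (22*(-7*(-6 - ⅖)/2))*18 = (22*(-7/2*(-32/5)))*18 = (22*(112/5))*18 = (2464/5)*18 = 44352/5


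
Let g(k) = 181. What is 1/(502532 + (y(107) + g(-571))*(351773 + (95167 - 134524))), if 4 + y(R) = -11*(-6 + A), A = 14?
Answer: 1/28307556 ≈ 3.5326e-8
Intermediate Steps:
y(R) = -92 (y(R) = -4 - 11*(-6 + 14) = -4 - 11*8 = -4 - 88 = -92)
1/(502532 + (y(107) + g(-571))*(351773 + (95167 - 134524))) = 1/(502532 + (-92 + 181)*(351773 + (95167 - 134524))) = 1/(502532 + 89*(351773 - 39357)) = 1/(502532 + 89*312416) = 1/(502532 + 27805024) = 1/28307556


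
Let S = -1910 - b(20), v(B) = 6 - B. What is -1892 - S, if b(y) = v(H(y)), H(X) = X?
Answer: 4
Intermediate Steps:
b(y) = 6 - y
S = -1896 (S = -1910 - (6 - 1*20) = -1910 - (6 - 20) = -1910 - 1*(-14) = -1910 + 14 = -1896)
-1892 - S = -1892 - 1*(-1896) = -1892 + 1896 = 4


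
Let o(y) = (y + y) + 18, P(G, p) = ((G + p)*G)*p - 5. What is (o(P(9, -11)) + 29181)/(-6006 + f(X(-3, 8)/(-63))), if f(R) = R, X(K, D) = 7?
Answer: -53253/10811 ≈ -4.9258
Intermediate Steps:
P(G, p) = -5 + G*p*(G + p) (P(G, p) = (G*(G + p))*p - 5 = G*p*(G + p) - 5 = -5 + G*p*(G + p))
o(y) = 18 + 2*y (o(y) = 2*y + 18 = 18 + 2*y)
(o(P(9, -11)) + 29181)/(-6006 + f(X(-3, 8)/(-63))) = ((18 + 2*(-5 + 9*(-11)² - 11*9²)) + 29181)/(-6006 + 7/(-63)) = ((18 + 2*(-5 + 9*121 - 11*81)) + 29181)/(-6006 + 7*(-1/63)) = ((18 + 2*(-5 + 1089 - 891)) + 29181)/(-6006 - ⅑) = ((18 + 2*193) + 29181)/(-54055/9) = ((18 + 386) + 29181)*(-9/54055) = (404 + 29181)*(-9/54055) = 29585*(-9/54055) = -53253/10811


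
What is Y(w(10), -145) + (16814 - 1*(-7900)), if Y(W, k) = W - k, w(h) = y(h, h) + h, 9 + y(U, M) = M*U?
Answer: 24960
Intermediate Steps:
y(U, M) = -9 + M*U
w(h) = -9 + h + h**2 (w(h) = (-9 + h*h) + h = (-9 + h**2) + h = -9 + h + h**2)
Y(w(10), -145) + (16814 - 1*(-7900)) = ((-9 + 10 + 10**2) - 1*(-145)) + (16814 - 1*(-7900)) = ((-9 + 10 + 100) + 145) + (16814 + 7900) = (101 + 145) + 24714 = 246 + 24714 = 24960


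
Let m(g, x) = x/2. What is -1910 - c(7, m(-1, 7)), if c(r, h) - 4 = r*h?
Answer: -3877/2 ≈ -1938.5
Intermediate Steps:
m(g, x) = x/2 (m(g, x) = x*(½) = x/2)
c(r, h) = 4 + h*r (c(r, h) = 4 + r*h = 4 + h*r)
-1910 - c(7, m(-1, 7)) = -1910 - (4 + ((½)*7)*7) = -1910 - (4 + (7/2)*7) = -1910 - (4 + 49/2) = -1910 - 1*57/2 = -1910 - 57/2 = -3877/2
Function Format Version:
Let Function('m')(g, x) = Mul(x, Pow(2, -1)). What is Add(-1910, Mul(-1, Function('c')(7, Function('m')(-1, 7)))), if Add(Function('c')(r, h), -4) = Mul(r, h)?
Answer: Rational(-3877, 2) ≈ -1938.5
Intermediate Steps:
Function('m')(g, x) = Mul(Rational(1, 2), x) (Function('m')(g, x) = Mul(x, Rational(1, 2)) = Mul(Rational(1, 2), x))
Function('c')(r, h) = Add(4, Mul(h, r)) (Function('c')(r, h) = Add(4, Mul(r, h)) = Add(4, Mul(h, r)))
Add(-1910, Mul(-1, Function('c')(7, Function('m')(-1, 7)))) = Add(-1910, Mul(-1, Add(4, Mul(Mul(Rational(1, 2), 7), 7)))) = Add(-1910, Mul(-1, Add(4, Mul(Rational(7, 2), 7)))) = Add(-1910, Mul(-1, Add(4, Rational(49, 2)))) = Add(-1910, Mul(-1, Rational(57, 2))) = Add(-1910, Rational(-57, 2)) = Rational(-3877, 2)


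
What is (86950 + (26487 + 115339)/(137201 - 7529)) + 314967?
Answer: 26058761525/64836 ≈ 4.0192e+5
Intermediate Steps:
(86950 + (26487 + 115339)/(137201 - 7529)) + 314967 = (86950 + 141826/129672) + 314967 = (86950 + 141826*(1/129672)) + 314967 = (86950 + 70913/64836) + 314967 = 5637561113/64836 + 314967 = 26058761525/64836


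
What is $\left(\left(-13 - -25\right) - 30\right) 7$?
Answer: $-126$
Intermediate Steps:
$\left(\left(-13 - -25\right) - 30\right) 7 = \left(\left(-13 + 25\right) - 30\right) 7 = \left(12 - 30\right) 7 = \left(-18\right) 7 = -126$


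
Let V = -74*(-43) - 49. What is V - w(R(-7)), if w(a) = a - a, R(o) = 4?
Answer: 3133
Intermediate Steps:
V = 3133 (V = 3182 - 49 = 3133)
w(a) = 0
V - w(R(-7)) = 3133 - 1*0 = 3133 + 0 = 3133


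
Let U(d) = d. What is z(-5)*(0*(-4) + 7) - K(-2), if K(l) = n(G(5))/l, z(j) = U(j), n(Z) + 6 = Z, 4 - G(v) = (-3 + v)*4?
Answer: -40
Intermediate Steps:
G(v) = 16 - 4*v (G(v) = 4 - (-3 + v)*4 = 4 - (-12 + 4*v) = 4 + (12 - 4*v) = 16 - 4*v)
n(Z) = -6 + Z
z(j) = j
K(l) = -10/l (K(l) = (-6 + (16 - 4*5))/l = (-6 + (16 - 20))/l = (-6 - 4)/l = -10/l)
z(-5)*(0*(-4) + 7) - K(-2) = -5*(0*(-4) + 7) - (-10)/(-2) = -5*(0 + 7) - (-10)*(-1)/2 = -5*7 - 1*5 = -35 - 5 = -40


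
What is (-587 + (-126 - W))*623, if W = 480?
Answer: -743239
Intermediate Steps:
(-587 + (-126 - W))*623 = (-587 + (-126 - 1*480))*623 = (-587 + (-126 - 480))*623 = (-587 - 606)*623 = -1193*623 = -743239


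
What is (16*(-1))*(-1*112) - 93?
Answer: 1699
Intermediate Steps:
(16*(-1))*(-1*112) - 93 = -16*(-112) - 93 = 1792 - 93 = 1699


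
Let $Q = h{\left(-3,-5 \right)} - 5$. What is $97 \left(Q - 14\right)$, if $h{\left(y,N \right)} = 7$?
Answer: $-1164$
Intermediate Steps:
$Q = 2$ ($Q = 7 - 5 = 2$)
$97 \left(Q - 14\right) = 97 \left(2 - 14\right) = 97 \left(-12\right) = -1164$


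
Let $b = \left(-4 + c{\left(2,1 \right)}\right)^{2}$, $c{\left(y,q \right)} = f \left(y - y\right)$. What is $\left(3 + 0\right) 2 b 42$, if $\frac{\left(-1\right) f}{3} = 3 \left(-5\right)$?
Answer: $4032$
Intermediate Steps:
$f = 45$ ($f = - 3 \cdot 3 \left(-5\right) = \left(-3\right) \left(-15\right) = 45$)
$c{\left(y,q \right)} = 0$ ($c{\left(y,q \right)} = 45 \left(y - y\right) = 45 \cdot 0 = 0$)
$b = 16$ ($b = \left(-4 + 0\right)^{2} = \left(-4\right)^{2} = 16$)
$\left(3 + 0\right) 2 b 42 = \left(3 + 0\right) 2 \cdot 16 \cdot 42 = 3 \cdot 2 \cdot 16 \cdot 42 = 6 \cdot 16 \cdot 42 = 96 \cdot 42 = 4032$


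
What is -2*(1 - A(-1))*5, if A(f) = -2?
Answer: -30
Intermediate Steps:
-2*(1 - A(-1))*5 = -2*(1 - 1*(-2))*5 = -2*(1 + 2)*5 = -2*3*5 = -6*5 = -30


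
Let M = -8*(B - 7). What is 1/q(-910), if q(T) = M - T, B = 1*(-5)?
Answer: 1/1006 ≈ 0.00099404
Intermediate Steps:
B = -5
M = 96 (M = -8*(-5 - 7) = -8*(-12) = 96)
q(T) = 96 - T
1/q(-910) = 1/(96 - 1*(-910)) = 1/(96 + 910) = 1/1006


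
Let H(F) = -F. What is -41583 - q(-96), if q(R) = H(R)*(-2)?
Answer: -41391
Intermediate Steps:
q(R) = 2*R (q(R) = -R*(-2) = 2*R)
-41583 - q(-96) = -41583 - 2*(-96) = -41583 - 1*(-192) = -41583 + 192 = -41391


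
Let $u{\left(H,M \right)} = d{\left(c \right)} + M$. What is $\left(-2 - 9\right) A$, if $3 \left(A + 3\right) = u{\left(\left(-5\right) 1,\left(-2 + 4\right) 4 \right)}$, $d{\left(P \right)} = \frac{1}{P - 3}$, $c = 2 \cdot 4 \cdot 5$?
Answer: $\frac{132}{37} \approx 3.5676$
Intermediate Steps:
$c = 40$ ($c = 8 \cdot 5 = 40$)
$d{\left(P \right)} = \frac{1}{-3 + P}$
$u{\left(H,M \right)} = \frac{1}{37} + M$ ($u{\left(H,M \right)} = \frac{1}{-3 + 40} + M = \frac{1}{37} + M$)
$A = - \frac{12}{37}$ ($A = -3 + \frac{\frac{1}{37} + \left(-2 + 4\right) 4}{3} = -3 + \frac{\frac{1}{37} + 2 \cdot 4}{3} = -3 + \frac{\frac{1}{37} + 8}{3} = -3 + \frac{1}{3} \cdot \frac{297}{37} = -3 + \frac{99}{37} = - \frac{12}{37} \approx -0.32432$)
$\left(-2 - 9\right) A = \left(-2 - 9\right) \left(- \frac{12}{37}\right) = \left(-11\right) \left(- \frac{12}{37}\right) = \frac{132}{37}$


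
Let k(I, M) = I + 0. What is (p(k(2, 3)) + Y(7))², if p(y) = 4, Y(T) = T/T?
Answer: 25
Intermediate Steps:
k(I, M) = I
Y(T) = 1
(p(k(2, 3)) + Y(7))² = (4 + 1)² = 5² = 25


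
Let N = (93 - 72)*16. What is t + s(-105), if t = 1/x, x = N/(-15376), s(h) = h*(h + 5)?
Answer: 219539/21 ≈ 10454.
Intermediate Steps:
N = 336 (N = 21*16 = 336)
s(h) = h*(5 + h)
x = -21/961 (x = 336/(-15376) = 336*(-1/15376) = -21/961 ≈ -0.021852)
t = -961/21 (t = 1/(-21/961) = -961/21 ≈ -45.762)
t + s(-105) = -961/21 - 105*(5 - 105) = -961/21 - 105*(-100) = -961/21 + 10500 = 219539/21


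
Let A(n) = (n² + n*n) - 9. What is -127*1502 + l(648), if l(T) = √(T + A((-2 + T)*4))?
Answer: -190754 + √13354751 ≈ -1.8710e+5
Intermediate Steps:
A(n) = -9 + 2*n² (A(n) = (n² + n²) - 9 = 2*n² - 9 = -9 + 2*n²)
l(T) = √(-9 + T + 2*(-8 + 4*T)²) (l(T) = √(T + (-9 + 2*((-2 + T)*4)²)) = √(T + (-9 + 2*(-8 + 4*T)²)) = √(-9 + T + 2*(-8 + 4*T)²))
-127*1502 + l(648) = -127*1502 + √(-9 + 648 + 32*(-2 + 648)²) = -190754 + √(-9 + 648 + 32*646²) = -190754 + √(-9 + 648 + 32*417316) = -190754 + √(-9 + 648 + 13354112) = -190754 + √13354751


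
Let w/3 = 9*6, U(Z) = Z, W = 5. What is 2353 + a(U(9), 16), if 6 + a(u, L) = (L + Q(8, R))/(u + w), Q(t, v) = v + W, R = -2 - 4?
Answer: 133784/57 ≈ 2347.1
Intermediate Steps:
R = -6
w = 162 (w = 3*(9*6) = 3*54 = 162)
Q(t, v) = 5 + v (Q(t, v) = v + 5 = 5 + v)
a(u, L) = -6 + (-1 + L)/(162 + u) (a(u, L) = -6 + (L + (5 - 6))/(u + 162) = -6 + (L - 1)/(162 + u) = -6 + (-1 + L)/(162 + u))
2353 + a(U(9), 16) = 2353 + (-973 + 16 - 6*9)/(162 + 9) = 2353 + (-973 + 16 - 54)/171 = 2353 + (1/171)*(-1011) = 2353 - 337/57 = 133784/57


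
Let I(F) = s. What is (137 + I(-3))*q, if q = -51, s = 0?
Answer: -6987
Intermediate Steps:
I(F) = 0
(137 + I(-3))*q = (137 + 0)*(-51) = 137*(-51) = -6987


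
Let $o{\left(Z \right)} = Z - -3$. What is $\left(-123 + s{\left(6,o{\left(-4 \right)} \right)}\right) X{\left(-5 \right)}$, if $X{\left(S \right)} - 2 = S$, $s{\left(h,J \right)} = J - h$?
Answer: $390$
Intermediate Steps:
$o{\left(Z \right)} = 3 + Z$ ($o{\left(Z \right)} = Z + 3 = 3 + Z$)
$X{\left(S \right)} = 2 + S$
$\left(-123 + s{\left(6,o{\left(-4 \right)} \right)}\right) X{\left(-5 \right)} = \left(-123 + \left(\left(3 - 4\right) - 6\right)\right) \left(2 - 5\right) = \left(-123 - 7\right) \left(-3\right) = \left(-130\right) \left(-3\right) = 390$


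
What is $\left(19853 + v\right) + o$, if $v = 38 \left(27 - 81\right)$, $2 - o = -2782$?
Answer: $20585$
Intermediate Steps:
$o = 2784$ ($o = 2 - -2782 = 2 + 2782 = 2784$)
$v = -2052$ ($v = 38 \left(-54\right) = -2052$)
$\left(19853 + v\right) + o = \left(19853 - 2052\right) + 2784 = 17801 + 2784 = 20585$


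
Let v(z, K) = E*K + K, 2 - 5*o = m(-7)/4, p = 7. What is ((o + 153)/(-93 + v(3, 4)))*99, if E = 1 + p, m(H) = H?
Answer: -20295/76 ≈ -267.04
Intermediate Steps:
E = 8 (E = 1 + 7 = 8)
o = ¾ (o = ⅖ - (-7)/(5*4) = ⅖ - ⅕*(-7/4) = ⅖ + 7/20 = ¾ ≈ 0.75000)
v(z, K) = 9*K (v(z, K) = 8*K + K = 9*K)
((o + 153)/(-93 + v(3, 4)))*99 = ((¾ + 153)/(-93 + 9*4))*99 = (615/(4*(-93 + 36)))*99 = ((615/4)/(-57))*99 = ((615/4)*(-1/57))*99 = -205/76*99 = -20295/76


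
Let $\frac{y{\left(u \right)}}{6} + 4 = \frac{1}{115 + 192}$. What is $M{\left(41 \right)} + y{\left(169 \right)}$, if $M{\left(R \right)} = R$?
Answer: $\frac{5225}{307} \approx 17.02$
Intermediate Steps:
$y{\left(u \right)} = - \frac{7362}{307}$ ($y{\left(u \right)} = -24 + \frac{6}{115 + 192} = -24 + \frac{6}{307} = - \frac{7362}{307}$)
$M{\left(41 \right)} + y{\left(169 \right)} = 41 - \frac{7362}{307} = \frac{5225}{307}$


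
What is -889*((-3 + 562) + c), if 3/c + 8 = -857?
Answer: -429859948/865 ≈ -4.9695e+5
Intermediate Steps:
c = -3/865 (c = 3/(-8 - 857) = 3/(-865) = 3*(-1/865) = -3/865 ≈ -0.0034682)
-889*((-3 + 562) + c) = -889*((-3 + 562) - 3/865) = -889*(559 - 3/865) = -889*483532/865 = -429859948/865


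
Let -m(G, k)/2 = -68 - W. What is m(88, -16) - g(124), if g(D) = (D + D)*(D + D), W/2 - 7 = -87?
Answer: -61688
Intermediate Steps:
W = -160 (W = 14 + 2*(-87) = 14 - 174 = -160)
g(D) = 4*D² (g(D) = (2*D)*(2*D) = 4*D²)
m(G, k) = -184 (m(G, k) = -2*(-68 - 1*(-160)) = -2*(-68 + 160) = -2*92 = -184)
m(88, -16) - g(124) = -184 - 4*124² = -184 - 4*15376 = -184 - 1*61504 = -184 - 61504 = -61688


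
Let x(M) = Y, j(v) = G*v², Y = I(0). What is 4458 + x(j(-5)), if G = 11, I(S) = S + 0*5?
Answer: 4458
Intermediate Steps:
I(S) = S (I(S) = S + 0 = S)
Y = 0
j(v) = 11*v²
x(M) = 0
4458 + x(j(-5)) = 4458 + 0 = 4458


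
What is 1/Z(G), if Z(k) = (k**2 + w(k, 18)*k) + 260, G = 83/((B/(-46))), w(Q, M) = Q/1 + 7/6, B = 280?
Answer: 14700/9054569 ≈ 0.0016235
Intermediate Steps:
w(Q, M) = 7/6 + Q (w(Q, M) = Q*1 + 7*(1/6) = Q + 7/6 = 7/6 + Q)
G = -1909/140 (G = 83/((280/(-46))) = 83/((280*(-1/46))) = 83/(-140/23) = 83*(-23/140) = -1909/140 ≈ -13.636)
Z(k) = 260 + k**2 + k*(7/6 + k) (Z(k) = (k**2 + (7/6 + k)*k) + 260 = (k**2 + k*(7/6 + k)) + 260 = 260 + k**2 + k*(7/6 + k))
1/Z(G) = 1/(260 + 2*(-1909/140)**2 + (7/6)*(-1909/140)) = 1/(260 + 2*(3644281/19600) - 1909/120) = 1/(260 + 3644281/9800 - 1909/120) = 1/(9054569/14700) = 14700/9054569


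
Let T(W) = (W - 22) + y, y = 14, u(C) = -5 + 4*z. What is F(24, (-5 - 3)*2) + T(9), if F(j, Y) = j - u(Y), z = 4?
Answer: 14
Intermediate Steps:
u(C) = 11 (u(C) = -5 + 4*4 = -5 + 16 = 11)
F(j, Y) = -11 + j (F(j, Y) = j - 1*11 = j - 11 = -11 + j)
T(W) = -8 + W (T(W) = (W - 22) + 14 = (-22 + W) + 14 = -8 + W)
F(24, (-5 - 3)*2) + T(9) = (-11 + 24) + (-8 + 9) = 13 + 1 = 14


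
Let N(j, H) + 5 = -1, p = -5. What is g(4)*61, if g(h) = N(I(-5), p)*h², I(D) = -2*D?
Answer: -5856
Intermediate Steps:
N(j, H) = -6 (N(j, H) = -5 - 1 = -6)
g(h) = -6*h²
g(4)*61 = -6*4²*61 = -6*16*61 = -96*61 = -5856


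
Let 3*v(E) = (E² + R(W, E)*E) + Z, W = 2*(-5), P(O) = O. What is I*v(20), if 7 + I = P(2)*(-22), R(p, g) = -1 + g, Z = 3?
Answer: -13311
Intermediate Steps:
W = -10
v(E) = 1 + E²/3 + E*(-1 + E)/3 (v(E) = ((E² + (-1 + E)*E) + 3)/3 = ((E² + E*(-1 + E)) + 3)/3 = (3 + E² + E*(-1 + E))/3 = 1 + E²/3 + E*(-1 + E)/3)
I = -51 (I = -7 + 2*(-22) = -7 - 44 = -51)
I*v(20) = -51*(1 - ⅓*20 + (⅔)*20²) = -51*(1 - 20/3 + (⅔)*400) = -51*(1 - 20/3 + 800/3) = -51*261 = -13311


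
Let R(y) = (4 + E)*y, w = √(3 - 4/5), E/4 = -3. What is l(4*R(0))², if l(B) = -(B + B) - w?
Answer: 11/5 ≈ 2.2000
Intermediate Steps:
E = -12 (E = 4*(-3) = -12)
w = √55/5 (w = √(3 - 4*⅕) = √(3 - ⅘) = √(11/5) = √55/5 ≈ 1.4832)
R(y) = -8*y (R(y) = (4 - 12)*y = -8*y)
l(B) = -2*B - √55/5 (l(B) = -(B + B) - √55/5 = -2*B - √55/5)
l(4*R(0))² = (-8*(-8*0) - √55/5)² = (-8*0 - √55/5)² = (-2*0 - √55/5)² = (0 - √55/5)² = (-√55/5)² = 11/5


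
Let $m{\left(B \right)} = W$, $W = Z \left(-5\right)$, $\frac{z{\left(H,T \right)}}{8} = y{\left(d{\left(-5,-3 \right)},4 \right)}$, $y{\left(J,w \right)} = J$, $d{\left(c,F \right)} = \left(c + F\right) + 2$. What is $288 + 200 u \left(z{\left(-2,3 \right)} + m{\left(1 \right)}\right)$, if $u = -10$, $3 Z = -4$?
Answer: $\frac{248864}{3} \approx 82955.0$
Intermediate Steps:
$Z = - \frac{4}{3}$ ($Z = \frac{1}{3} \left(-4\right) = - \frac{4}{3} \approx -1.3333$)
$d{\left(c,F \right)} = 2 + F + c$ ($d{\left(c,F \right)} = \left(F + c\right) + 2 = 2 + F + c$)
$z{\left(H,T \right)} = -48$ ($z{\left(H,T \right)} = 8 \left(2 - 3 - 5\right) = 8 \left(-6\right) = -48$)
$W = \frac{20}{3}$ ($W = \left(- \frac{4}{3}\right) \left(-5\right) = \frac{20}{3} \approx 6.6667$)
$m{\left(B \right)} = \frac{20}{3}$
$288 + 200 u \left(z{\left(-2,3 \right)} + m{\left(1 \right)}\right) = 288 + 200 \left(- 10 \left(-48 + \frac{20}{3}\right)\right) = 288 + 200 \left(\left(-10\right) \left(- \frac{124}{3}\right)\right) = 288 + 200 \cdot \frac{1240}{3} = 288 + \frac{248000}{3} = \frac{248864}{3}$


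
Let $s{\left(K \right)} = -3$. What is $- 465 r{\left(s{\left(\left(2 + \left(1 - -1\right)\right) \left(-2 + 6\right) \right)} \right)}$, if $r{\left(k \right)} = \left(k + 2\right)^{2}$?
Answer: $-465$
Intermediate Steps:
$r{\left(k \right)} = \left(2 + k\right)^{2}$
$- 465 r{\left(s{\left(\left(2 + \left(1 - -1\right)\right) \left(-2 + 6\right) \right)} \right)} = - 465 \left(2 - 3\right)^{2} = - 465 \left(-1\right)^{2} = \left(-465\right) 1 = -465$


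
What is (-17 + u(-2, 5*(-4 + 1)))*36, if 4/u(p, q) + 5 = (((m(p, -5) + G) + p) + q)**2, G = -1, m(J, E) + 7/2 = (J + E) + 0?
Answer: -1975572/3229 ≈ -611.82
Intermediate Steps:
m(J, E) = -7/2 + E + J (m(J, E) = -7/2 + ((J + E) + 0) = -7/2 + ((E + J) + 0) = -7/2 + (E + J) = -7/2 + E + J)
u(p, q) = 4/(-5 + (-19/2 + q + 2*p)**2) (u(p, q) = 4/(-5 + ((((-7/2 - 5 + p) - 1) + p) + q)**2) = 4/(-5 + ((((-17/2 + p) - 1) + p) + q)**2) = 4/(-5 + (((-19/2 + p) + p) + q)**2) = 4/(-5 + ((-19/2 + 2*p) + q)**2) = 4/(-5 + (-19/2 + q + 2*p)**2))
(-17 + u(-2, 5*(-4 + 1)))*36 = (-17 + 16/(-20 + (-19 + 2*(5*(-4 + 1)) + 4*(-2))**2))*36 = (-17 + 16/(-20 + (-19 + 2*(5*(-3)) - 8)**2))*36 = (-17 + 16/(-20 + (-19 + 2*(-15) - 8)**2))*36 = (-17 + 16/(-20 + (-19 - 30 - 8)**2))*36 = (-17 + 16/(-20 + (-57)**2))*36 = (-17 + 16/(-20 + 3249))*36 = (-17 + 16/3229)*36 = -54877/3229*36 = -1975572/3229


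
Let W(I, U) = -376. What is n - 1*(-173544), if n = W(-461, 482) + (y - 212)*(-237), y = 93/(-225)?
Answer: 5587749/25 ≈ 2.2351e+5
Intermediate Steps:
y = -31/75 (y = 93*(-1/225) = -31/75 ≈ -0.41333)
n = 1249149/25 (n = -376 + (-31/75 - 212)*(-237) = -376 - 15931/75*(-237) = -376 + 1258549/25 = 1249149/25 ≈ 49966.)
n - 1*(-173544) = 1249149/25 - 1*(-173544) = 1249149/25 + 173544 = 5587749/25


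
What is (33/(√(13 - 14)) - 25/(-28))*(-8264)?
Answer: -51650/7 + 272712*I ≈ -7378.6 + 2.7271e+5*I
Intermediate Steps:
(33/(√(13 - 14)) - 25/(-28))*(-8264) = (33/(√(-1)) - 25*(-1/28))*(-8264) = (33/I + 25/28)*(-8264) = (33*(-I) + 25/28)*(-8264) = (-33*I + 25/28)*(-8264) = (25/28 - 33*I)*(-8264) = -51650/7 + 272712*I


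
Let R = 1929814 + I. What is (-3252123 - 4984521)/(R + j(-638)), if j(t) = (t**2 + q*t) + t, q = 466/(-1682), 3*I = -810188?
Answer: -358294014/89885533 ≈ -3.9861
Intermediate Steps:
I = -810188/3 (I = (1/3)*(-810188) = -810188/3 ≈ -2.7006e+5)
R = 4979254/3 (R = 1929814 - 810188/3 = 4979254/3 ≈ 1.6598e+6)
q = -233/841 (q = 466*(-1/1682) = -233/841 ≈ -0.27705)
j(t) = t**2 + 608*t/841 (j(t) = (t**2 - 233*t/841) + t = t**2 + 608*t/841)
(-3252123 - 4984521)/(R + j(-638)) = (-3252123 - 4984521)/(4979254/3 + (1/841)*(-638)*(608 + 841*(-638))) = -8236644/(4979254/3 + (1/841)*(-638)*(608 - 536558)) = -8236644/(4979254/3 + (1/841)*(-638)*(-535950)) = -8236644/(4979254/3 + 11790900/29) = -8236644/179771066/87 = -8236644*87/179771066 = -358294014/89885533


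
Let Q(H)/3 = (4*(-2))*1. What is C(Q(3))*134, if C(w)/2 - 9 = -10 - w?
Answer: 6164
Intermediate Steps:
Q(H) = -24 (Q(H) = 3*((4*(-2))*1) = 3*(-8*1) = 3*(-8) = -24)
C(w) = -2 - 2*w (C(w) = 18 + 2*(-10 - w) = 18 + (-20 - 2*w) = -2 - 2*w)
C(Q(3))*134 = (-2 - 2*(-24))*134 = (-2 + 48)*134 = 46*134 = 6164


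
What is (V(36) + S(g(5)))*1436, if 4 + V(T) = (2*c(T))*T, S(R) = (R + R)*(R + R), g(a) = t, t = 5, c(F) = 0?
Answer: 137856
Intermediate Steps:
g(a) = 5
S(R) = 4*R**2 (S(R) = (2*R)*(2*R) = 4*R**2)
V(T) = -4 (V(T) = -4 + (2*0)*T = -4 + 0*T = -4 + 0 = -4)
(V(36) + S(g(5)))*1436 = (-4 + 4*5**2)*1436 = (-4 + 4*25)*1436 = (-4 + 100)*1436 = 96*1436 = 137856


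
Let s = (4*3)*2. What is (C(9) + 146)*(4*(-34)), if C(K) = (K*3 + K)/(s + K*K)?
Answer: -696592/35 ≈ -19903.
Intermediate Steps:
s = 24 (s = 12*2 = 24)
C(K) = 4*K/(24 + K**2) (C(K) = (K*3 + K)/(24 + K*K) = (3*K + K)/(24 + K**2) = (4*K)/(24 + K**2) = 4*K/(24 + K**2))
(C(9) + 146)*(4*(-34)) = (4*9/(24 + 9**2) + 146)*(4*(-34)) = (4*9/(24 + 81) + 146)*(-136) = (4*9/105 + 146)*(-136) = (4*9*(1/105) + 146)*(-136) = (12/35 + 146)*(-136) = (5122/35)*(-136) = -696592/35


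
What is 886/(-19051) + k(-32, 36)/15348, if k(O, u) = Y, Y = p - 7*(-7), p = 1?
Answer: -6322889/146197374 ≈ -0.043249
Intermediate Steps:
Y = 50 (Y = 1 - 7*(-7) = 1 + 49 = 50)
k(O, u) = 50
886/(-19051) + k(-32, 36)/15348 = 886/(-19051) + 50/15348 = 886*(-1/19051) + 50*(1/15348) = -886/19051 + 25/7674 = -6322889/146197374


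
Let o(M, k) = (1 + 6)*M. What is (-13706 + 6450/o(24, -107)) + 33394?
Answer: 552339/28 ≈ 19726.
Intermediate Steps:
o(M, k) = 7*M
(-13706 + 6450/o(24, -107)) + 33394 = (-13706 + 6450/((7*24))) + 33394 = (-13706 + 6450/168) + 33394 = (-13706 + 6450*(1/168)) + 33394 = (-13706 + 1075/28) + 33394 = -382693/28 + 33394 = 552339/28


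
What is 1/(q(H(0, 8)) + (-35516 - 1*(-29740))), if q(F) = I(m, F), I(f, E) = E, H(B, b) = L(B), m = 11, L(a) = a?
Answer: -1/5776 ≈ -0.00017313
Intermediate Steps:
H(B, b) = B
q(F) = F
1/(q(H(0, 8)) + (-35516 - 1*(-29740))) = 1/(0 + (-35516 - 1*(-29740))) = 1/(0 + (-35516 + 29740)) = 1/(0 - 5776) = 1/(-5776) = -1/5776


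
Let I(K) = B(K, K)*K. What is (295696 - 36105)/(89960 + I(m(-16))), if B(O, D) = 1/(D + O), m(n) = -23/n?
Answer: 519182/179921 ≈ 2.8856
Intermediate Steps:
I(K) = 1/2 (I(K) = K/(K + K) = K/((2*K)) = (1/(2*K))*K = 1/2)
(295696 - 36105)/(89960 + I(m(-16))) = (295696 - 36105)/(89960 + 1/2) = 259591/(179921/2) = 259591*(2/179921) = 519182/179921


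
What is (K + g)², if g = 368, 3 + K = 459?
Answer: 678976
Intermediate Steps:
K = 456 (K = -3 + 459 = 456)
(K + g)² = (456 + 368)² = 824² = 678976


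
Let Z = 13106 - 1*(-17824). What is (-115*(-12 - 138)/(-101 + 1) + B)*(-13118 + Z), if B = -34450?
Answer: -616695970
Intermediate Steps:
Z = 30930 (Z = 13106 + 17824 = 30930)
(-115*(-12 - 138)/(-101 + 1) + B)*(-13118 + Z) = (-115*(-12 - 138)/(-101 + 1) - 34450)*(-13118 + 30930) = (-(-17250)/(-100) - 34450)*17812 = (-(-17250)*(-1)/100 - 34450)*17812 = (-115*3/2 - 34450)*17812 = (-345/2 - 34450)*17812 = -69245/2*17812 = -616695970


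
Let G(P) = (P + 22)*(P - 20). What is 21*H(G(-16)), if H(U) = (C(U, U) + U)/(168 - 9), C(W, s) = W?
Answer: -3024/53 ≈ -57.057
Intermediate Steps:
G(P) = (-20 + P)*(22 + P) (G(P) = (22 + P)*(-20 + P) = (-20 + P)*(22 + P))
H(U) = 2*U/159 (H(U) = (U + U)/(168 - 9) = (2*U)/159 = (2*U)*(1/159) = 2*U/159)
21*H(G(-16)) = 21*(2*(-440 + (-16)² + 2*(-16))/159) = 21*(2*(-440 + 256 - 32)/159) = 21*((2/159)*(-216)) = 21*(-144/53) = -3024/53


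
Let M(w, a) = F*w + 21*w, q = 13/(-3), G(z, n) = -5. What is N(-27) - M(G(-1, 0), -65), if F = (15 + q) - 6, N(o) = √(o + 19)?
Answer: 385/3 + 2*I*√2 ≈ 128.33 + 2.8284*I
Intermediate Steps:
N(o) = √(19 + o)
q = -13/3 (q = 13*(-⅓) = -13/3 ≈ -4.3333)
F = 14/3 (F = (15 - 13/3) - 6 = 32/3 - 6 = 14/3 ≈ 4.6667)
M(w, a) = 77*w/3 (M(w, a) = 14*w/3 + 21*w = 77*w/3)
N(-27) - M(G(-1, 0), -65) = √(19 - 27) - 77*(-5)/3 = √(-8) - 1*(-385/3) = 2*I*√2 + 385/3 = 385/3 + 2*I*√2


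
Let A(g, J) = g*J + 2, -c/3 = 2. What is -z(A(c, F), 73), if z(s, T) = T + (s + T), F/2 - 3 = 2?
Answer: -88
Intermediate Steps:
F = 10 (F = 6 + 2*2 = 6 + 4 = 10)
c = -6 (c = -3*2 = -6)
A(g, J) = 2 + J*g (A(g, J) = J*g + 2 = 2 + J*g)
z(s, T) = s + 2*T (z(s, T) = T + (T + s) = s + 2*T)
-z(A(c, F), 73) = -((2 + 10*(-6)) + 2*73) = -((2 - 60) + 146) = -(-58 + 146) = -1*88 = -88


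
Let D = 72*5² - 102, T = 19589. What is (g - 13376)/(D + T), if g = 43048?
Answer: 29672/21287 ≈ 1.3939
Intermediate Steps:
D = 1698 (D = 72*25 - 102 = 1800 - 102 = 1698)
(g - 13376)/(D + T) = (43048 - 13376)/(1698 + 19589) = 29672/21287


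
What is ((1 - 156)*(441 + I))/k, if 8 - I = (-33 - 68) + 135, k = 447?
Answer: -64325/447 ≈ -143.90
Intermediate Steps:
I = -26 (I = 8 - ((-33 - 68) + 135) = 8 - (-101 + 135) = 8 - 1*34 = 8 - 34 = -26)
((1 - 156)*(441 + I))/k = ((1 - 156)*(441 - 26))/447 = -155*415*(1/447) = -64325*1/447 = -64325/447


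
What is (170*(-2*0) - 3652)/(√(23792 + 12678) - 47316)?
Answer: 86399016/1119383693 + 1826*√36470/1119383693 ≈ 0.077496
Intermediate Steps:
(170*(-2*0) - 3652)/(√(23792 + 12678) - 47316) = (170*0 - 3652)/(√36470 - 47316) = (0 - 3652)/(-47316 + √36470) = -3652/(-47316 + √36470)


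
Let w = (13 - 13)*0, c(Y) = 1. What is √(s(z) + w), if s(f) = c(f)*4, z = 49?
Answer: 2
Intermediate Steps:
s(f) = 4 (s(f) = 1*4 = 4)
w = 0 (w = 0*0 = 0)
√(s(z) + w) = √(4 + 0) = √4 = 2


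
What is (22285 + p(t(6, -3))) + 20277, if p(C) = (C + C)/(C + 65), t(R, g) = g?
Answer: 1319419/31 ≈ 42562.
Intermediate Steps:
p(C) = 2*C/(65 + C) (p(C) = (2*C)/(65 + C) = 2*C/(65 + C))
(22285 + p(t(6, -3))) + 20277 = (22285 + 2*(-3)/(65 - 3)) + 20277 = (22285 + 2*(-3)/62) + 20277 = (22285 + 2*(-3)*(1/62)) + 20277 = (22285 - 3/31) + 20277 = 690832/31 + 20277 = 1319419/31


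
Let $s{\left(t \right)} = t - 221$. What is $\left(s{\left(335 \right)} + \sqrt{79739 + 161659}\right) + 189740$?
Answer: $189854 + 3 \sqrt{26822} \approx 1.9035 \cdot 10^{5}$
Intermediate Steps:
$s{\left(t \right)} = -221 + t$ ($s{\left(t \right)} = t - 221 = -221 + t$)
$\left(s{\left(335 \right)} + \sqrt{79739 + 161659}\right) + 189740 = \left(\left(-221 + 335\right) + \sqrt{79739 + 161659}\right) + 189740 = \left(114 + \sqrt{241398}\right) + 189740 = \left(114 + 3 \sqrt{26822}\right) + 189740 = 189854 + 3 \sqrt{26822}$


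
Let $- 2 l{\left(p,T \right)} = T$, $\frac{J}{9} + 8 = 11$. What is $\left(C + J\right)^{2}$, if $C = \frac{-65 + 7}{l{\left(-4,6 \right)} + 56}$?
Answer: $\frac{1885129}{2809} \approx 671.1$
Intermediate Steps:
$J = 27$ ($J = -72 + 9 \cdot 11 = -72 + 99 = 27$)
$l{\left(p,T \right)} = - \frac{T}{2}$
$C = - \frac{58}{53}$ ($C = \frac{-65 + 7}{\left(- \frac{1}{2}\right) 6 + 56} = - \frac{58}{-3 + 56} = - \frac{58}{53} \approx -1.0943$)
$\left(C + J\right)^{2} = \left(- \frac{58}{53} + 27\right)^{2} = \left(\frac{1373}{53}\right)^{2} = \frac{1885129}{2809}$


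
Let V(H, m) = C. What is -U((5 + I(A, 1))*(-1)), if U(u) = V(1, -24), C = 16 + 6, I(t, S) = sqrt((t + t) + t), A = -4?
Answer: -22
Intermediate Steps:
I(t, S) = sqrt(3)*sqrt(t) (I(t, S) = sqrt(2*t + t) = sqrt(3*t) = sqrt(3)*sqrt(t))
C = 22
V(H, m) = 22
U(u) = 22
-U((5 + I(A, 1))*(-1)) = -1*22 = -22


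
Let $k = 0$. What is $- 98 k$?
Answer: $0$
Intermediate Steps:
$- 98 k = \left(-98\right) 0 = 0$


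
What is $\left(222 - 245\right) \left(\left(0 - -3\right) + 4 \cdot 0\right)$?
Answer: $-69$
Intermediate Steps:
$\left(222 - 245\right) \left(\left(0 - -3\right) + 4 \cdot 0\right) = \left(222 - 245\right) \left(\left(0 + 3\right) + 0\right) = - 23 \left(3 + 0\right) = \left(-23\right) 3 = -69$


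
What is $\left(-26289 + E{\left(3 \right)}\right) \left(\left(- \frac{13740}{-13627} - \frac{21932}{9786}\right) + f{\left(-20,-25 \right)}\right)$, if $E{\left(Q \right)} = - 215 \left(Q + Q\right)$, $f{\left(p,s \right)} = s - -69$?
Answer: $- \frac{26214576980846}{22225637} \approx -1.1795 \cdot 10^{6}$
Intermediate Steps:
$f{\left(p,s \right)} = 69 + s$ ($f{\left(p,s \right)} = s + 69 = 69 + s$)
$E{\left(Q \right)} = - 430 Q$ ($E{\left(Q \right)} = - 215 \cdot 2 Q = - 430 Q$)
$\left(-26289 + E{\left(3 \right)}\right) \left(\left(- \frac{13740}{-13627} - \frac{21932}{9786}\right) + f{\left(-20,-25 \right)}\right) = \left(-26289 - 1290\right) \left(\left(- \frac{13740}{-13627} - \frac{21932}{9786}\right) + \left(69 - 25\right)\right) = \left(-26289 - 1290\right) \left(\left(\left(-13740\right) \left(- \frac{1}{13627}\right) - \frac{10966}{4893}\right) + 44\right) = - 27579 \left(\left(\frac{13740}{13627} - \frac{10966}{4893}\right) + 44\right) = - 27579 \left(- \frac{82203862}{66676911} + 44\right) = \left(-27579\right) \frac{2851580222}{66676911} = - \frac{26214576980846}{22225637}$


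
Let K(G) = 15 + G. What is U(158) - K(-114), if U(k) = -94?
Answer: 5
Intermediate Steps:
U(158) - K(-114) = -94 - (15 - 114) = -94 - 1*(-99) = -94 + 99 = 5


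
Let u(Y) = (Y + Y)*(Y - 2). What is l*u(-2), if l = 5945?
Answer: 95120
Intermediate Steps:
u(Y) = 2*Y*(-2 + Y) (u(Y) = (2*Y)*(-2 + Y) = 2*Y*(-2 + Y))
l*u(-2) = 5945*(2*(-2)*(-2 - 2)) = 5945*(2*(-2)*(-4)) = 5945*16 = 95120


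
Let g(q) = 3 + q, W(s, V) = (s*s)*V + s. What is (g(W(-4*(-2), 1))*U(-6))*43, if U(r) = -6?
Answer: -19350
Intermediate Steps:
W(s, V) = s + V*s² (W(s, V) = s²*V + s = V*s² + s = s + V*s²)
(g(W(-4*(-2), 1))*U(-6))*43 = ((3 + (-4*(-2))*(1 + 1*(-4*(-2))))*(-6))*43 = ((3 + 8*(1 + 1*8))*(-6))*43 = ((3 + 8*(1 + 8))*(-6))*43 = ((3 + 8*9)*(-6))*43 = ((3 + 72)*(-6))*43 = (75*(-6))*43 = -450*43 = -19350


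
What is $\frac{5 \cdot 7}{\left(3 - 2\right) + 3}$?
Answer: $\frac{35}{4} \approx 8.75$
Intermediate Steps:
$\frac{5 \cdot 7}{\left(3 - 2\right) + 3} = \frac{35}{1 + 3} = \frac{35}{4}$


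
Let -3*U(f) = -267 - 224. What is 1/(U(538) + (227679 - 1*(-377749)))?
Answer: 3/1816775 ≈ 1.6513e-6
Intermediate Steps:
U(f) = 491/3 (U(f) = -(-267 - 224)/3 = -1/3*(-491) = 491/3)
1/(U(538) + (227679 - 1*(-377749))) = 1/(491/3 + (227679 - 1*(-377749))) = 1/(491/3 + (227679 + 377749)) = 1/(491/3 + 605428) = 1/(1816775/3) = 3/1816775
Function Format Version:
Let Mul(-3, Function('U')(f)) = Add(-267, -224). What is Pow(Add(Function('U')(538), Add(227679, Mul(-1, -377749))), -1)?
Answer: Rational(3, 1816775) ≈ 1.6513e-6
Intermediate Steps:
Function('U')(f) = Rational(491, 3) (Function('U')(f) = Mul(Rational(-1, 3), Add(-267, -224)) = Mul(Rational(-1, 3), -491) = Rational(491, 3))
Pow(Add(Function('U')(538), Add(227679, Mul(-1, -377749))), -1) = Pow(Add(Rational(491, 3), Add(227679, Mul(-1, -377749))), -1) = Pow(Add(Rational(491, 3), Add(227679, 377749)), -1) = Pow(Add(Rational(491, 3), 605428), -1) = Pow(Rational(1816775, 3), -1) = Rational(3, 1816775)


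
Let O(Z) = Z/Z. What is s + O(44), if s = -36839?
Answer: -36838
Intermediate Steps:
O(Z) = 1
s + O(44) = -36839 + 1 = -36838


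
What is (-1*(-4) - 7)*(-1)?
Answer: 3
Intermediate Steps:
(-1*(-4) - 7)*(-1) = (4 - 7)*(-1) = -3*(-1) = 3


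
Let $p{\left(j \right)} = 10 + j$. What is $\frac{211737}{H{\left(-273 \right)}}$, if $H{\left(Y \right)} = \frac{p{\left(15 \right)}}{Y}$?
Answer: $- \frac{57804201}{25} \approx -2.3122 \cdot 10^{6}$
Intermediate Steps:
$H{\left(Y \right)} = \frac{25}{Y}$ ($H{\left(Y \right)} = \frac{10 + 15}{Y} = \frac{25}{Y}$)
$\frac{211737}{H{\left(-273 \right)}} = \frac{211737}{25 \frac{1}{-273}} = \frac{211737}{25 \left(- \frac{1}{273}\right)} = \frac{211737}{- \frac{25}{273}} = 211737 \left(- \frac{273}{25}\right) = - \frac{57804201}{25}$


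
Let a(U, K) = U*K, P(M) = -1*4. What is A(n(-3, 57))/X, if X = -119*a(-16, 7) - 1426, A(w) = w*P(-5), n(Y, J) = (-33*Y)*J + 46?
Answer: -11378/5951 ≈ -1.9119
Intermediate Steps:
P(M) = -4
n(Y, J) = 46 - 33*J*Y (n(Y, J) = -33*J*Y + 46 = 46 - 33*J*Y)
a(U, K) = K*U
A(w) = -4*w (A(w) = w*(-4) = -4*w)
X = 11902 (X = -833*(-16) - 1426 = -119*(-112) - 1426 = 13328 - 1426 = 11902)
A(n(-3, 57))/X = -4*(46 - 33*57*(-3))/11902 = -4*(46 + 5643)*(1/11902) = -4*5689*(1/11902) = -22756*1/11902 = -11378/5951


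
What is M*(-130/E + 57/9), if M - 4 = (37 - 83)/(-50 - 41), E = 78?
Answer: 820/39 ≈ 21.026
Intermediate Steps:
M = 410/91 (M = 4 + (37 - 83)/(-50 - 41) = 4 - 46/(-91) = 4 - 46*(-1/91) = 4 + 46/91 = 410/91 ≈ 4.5055)
M*(-130/E + 57/9) = 410*(-130/78 + 57/9)/91 = 410*(-130*1/78 + 57*(⅑))/91 = 410*(-5/3 + 19/3)/91 = (410/91)*(14/3) = 820/39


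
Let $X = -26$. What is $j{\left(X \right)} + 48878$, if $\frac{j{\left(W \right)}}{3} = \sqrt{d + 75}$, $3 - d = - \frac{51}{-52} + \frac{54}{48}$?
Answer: $48878 + \frac{9 \sqrt{22802}}{52} \approx 48904.0$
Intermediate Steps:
$d = \frac{93}{104}$ ($d = 3 - \left(- \frac{51}{-52} + \frac{54}{48}\right) = 3 - \left(\left(-51\right) \left(- \frac{1}{52}\right) + 54 \cdot \frac{1}{48}\right) = 3 - \left(\frac{51}{52} + \frac{9}{8}\right) = 3 - \frac{219}{104} = \frac{93}{104} \approx 0.89423$)
$j{\left(W \right)} = \frac{9 \sqrt{22802}}{52}$ ($j{\left(W \right)} = 3 \sqrt{\frac{93}{104} + 75} = 3 \sqrt{\frac{7893}{104}} = 3 \frac{3 \sqrt{22802}}{52} = \frac{9 \sqrt{22802}}{52}$)
$j{\left(X \right)} + 48878 = \frac{9 \sqrt{22802}}{52} + 48878 = 48878 + \frac{9 \sqrt{22802}}{52}$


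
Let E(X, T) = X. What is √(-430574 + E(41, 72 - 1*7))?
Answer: 3*I*√47837 ≈ 656.15*I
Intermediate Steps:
√(-430574 + E(41, 72 - 1*7)) = √(-430574 + 41) = √(-430533) = 3*I*√47837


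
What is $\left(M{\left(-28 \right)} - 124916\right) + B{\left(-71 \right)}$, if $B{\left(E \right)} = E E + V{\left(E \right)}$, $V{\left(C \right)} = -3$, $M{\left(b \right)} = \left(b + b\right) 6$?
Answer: $-120214$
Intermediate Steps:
$M{\left(b \right)} = 12 b$ ($M{\left(b \right)} = 2 b 6 = 12 b$)
$B{\left(E \right)} = -3 + E^{2}$ ($B{\left(E \right)} = E E - 3 = E^{2} - 3 = -3 + E^{2}$)
$\left(M{\left(-28 \right)} - 124916\right) + B{\left(-71 \right)} = \left(12 \left(-28\right) - 124916\right) - \left(3 - \left(-71\right)^{2}\right) = \left(-336 - 124916\right) + \left(-3 + 5041\right) = -125252 + 5038 = -120214$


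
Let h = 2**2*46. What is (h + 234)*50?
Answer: 20900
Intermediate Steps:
h = 184 (h = 4*46 = 184)
(h + 234)*50 = (184 + 234)*50 = 418*50 = 20900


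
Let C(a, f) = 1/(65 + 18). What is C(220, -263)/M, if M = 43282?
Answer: 1/3592406 ≈ 2.7836e-7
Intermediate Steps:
C(a, f) = 1/83
C(220, -263)/M = (1/83)/43282 = (1/83)*(1/43282) = 1/3592406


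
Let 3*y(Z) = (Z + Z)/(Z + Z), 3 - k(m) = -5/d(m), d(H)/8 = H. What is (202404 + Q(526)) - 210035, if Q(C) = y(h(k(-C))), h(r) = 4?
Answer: -22892/3 ≈ -7630.7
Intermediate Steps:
d(H) = 8*H
k(m) = 3 + 5/(8*m) (k(m) = 3 - (-5)/(8*m) = 3 + 5/(8*m))
y(Z) = ⅓ (y(Z) = ((Z + Z)/(Z + Z))/3 = ((2*Z)/((2*Z)))/3 = ((2*Z)*(1/(2*Z)))/3 = (⅓)*1 = ⅓)
Q(C) = ⅓
(202404 + Q(526)) - 210035 = (202404 + ⅓) - 210035 = 607213/3 - 210035 = -22892/3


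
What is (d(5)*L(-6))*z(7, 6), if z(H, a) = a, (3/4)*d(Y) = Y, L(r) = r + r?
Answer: -480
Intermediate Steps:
L(r) = 2*r
d(Y) = 4*Y/3
(d(5)*L(-6))*z(7, 6) = (((4/3)*5)*(2*(-6)))*6 = ((20/3)*(-12))*6 = -80*6 = -480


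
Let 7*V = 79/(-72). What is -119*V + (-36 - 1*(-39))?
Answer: 1559/72 ≈ 21.653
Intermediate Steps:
V = -79/504 (V = (79/(-72))/7 = (79*(-1/72))/7 = (⅐)*(-79/72) = -79/504 ≈ -0.15675)
-119*V + (-36 - 1*(-39)) = -119*(-79/504) + (-36 - 1*(-39)) = 1343/72 + (-36 + 39) = 1343/72 + 3 = 1559/72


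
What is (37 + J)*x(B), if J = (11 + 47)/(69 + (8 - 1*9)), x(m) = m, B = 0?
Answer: 0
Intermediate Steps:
J = 29/34 (J = 58/(69 + (8 - 9)) = 58/(69 - 1) = 58/68 = 58*(1/68) = 29/34 ≈ 0.85294)
(37 + J)*x(B) = (37 + 29/34)*0 = (1287/34)*0 = 0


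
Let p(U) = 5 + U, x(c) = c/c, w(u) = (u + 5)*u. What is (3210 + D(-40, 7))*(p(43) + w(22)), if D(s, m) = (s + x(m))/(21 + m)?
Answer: 28838961/14 ≈ 2.0599e+6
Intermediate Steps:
w(u) = u*(5 + u) (w(u) = (5 + u)*u = u*(5 + u))
x(c) = 1
D(s, m) = (1 + s)/(21 + m) (D(s, m) = (s + 1)/(21 + m) = (1 + s)/(21 + m))
(3210 + D(-40, 7))*(p(43) + w(22)) = (3210 + (1 - 40)/(21 + 7))*((5 + 43) + 22*(5 + 22)) = (3210 - 39/28)*(48 + 22*27) = (3210 + (1/28)*(-39))*(48 + 594) = (3210 - 39/28)*642 = (89841/28)*642 = 28838961/14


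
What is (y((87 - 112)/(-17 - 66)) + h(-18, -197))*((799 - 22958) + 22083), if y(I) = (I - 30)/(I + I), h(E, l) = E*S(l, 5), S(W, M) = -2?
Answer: 5054/5 ≈ 1010.8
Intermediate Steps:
h(E, l) = -2*E (h(E, l) = E*(-2) = -2*E)
y(I) = (-30 + I)/(2*I) (y(I) = (-30 + I)/((2*I)) = (-30 + I)*(1/(2*I)) = (-30 + I)/(2*I))
(y((87 - 112)/(-17 - 66)) + h(-18, -197))*((799 - 22958) + 22083) = ((-30 + (87 - 112)/(-17 - 66))/(2*(((87 - 112)/(-17 - 66)))) - 2*(-18))*((799 - 22958) + 22083) = ((-30 - 25/(-83))/(2*((-25/(-83)))) + 36)*(-22159 + 22083) = ((-30 - 25*(-1/83))/(2*((-25*(-1/83)))) + 36)*(-76) = ((-30 + 25/83)/(2*(25/83)) + 36)*(-76) = ((½)*(83/25)*(-2465/83) + 36)*(-76) = (-493/10 + 36)*(-76) = -133/10*(-76) = 5054/5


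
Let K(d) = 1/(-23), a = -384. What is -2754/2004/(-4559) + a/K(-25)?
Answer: 13448539851/1522706 ≈ 8832.0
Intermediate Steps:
K(d) = -1/23
-2754/2004/(-4559) + a/K(-25) = -2754/2004/(-4559) - 384/(-1/23) = -2754*1/2004*(-1/4559) - 384*(-23) = -459/334*(-1/4559) + 8832 = 459/1522706 + 8832 = 13448539851/1522706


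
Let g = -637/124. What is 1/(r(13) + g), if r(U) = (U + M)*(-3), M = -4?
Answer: -124/3985 ≈ -0.031117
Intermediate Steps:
r(U) = 12 - 3*U (r(U) = (U - 4)*(-3) = (-4 + U)*(-3) = 12 - 3*U)
g = -637/124 (g = -637*1/124 = -637/124 ≈ -5.1371)
1/(r(13) + g) = 1/((12 - 3*13) - 637/124) = 1/((12 - 39) - 637/124) = 1/(-27 - 637/124) = 1/(-3985/124) = -124/3985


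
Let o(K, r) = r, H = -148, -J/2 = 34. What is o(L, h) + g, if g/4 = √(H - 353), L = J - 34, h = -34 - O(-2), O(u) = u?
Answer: -32 + 4*I*√501 ≈ -32.0 + 89.532*I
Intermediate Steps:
J = -68 (J = -2*34 = -68)
h = -32 (h = -34 - 1*(-2) = -34 + 2 = -32)
L = -102 (L = -68 - 34 = -102)
g = 4*I*√501 (g = 4*√(-148 - 353) = 4*√(-501) = 4*(I*√501) = 4*I*√501 ≈ 89.532*I)
o(L, h) + g = -32 + 4*I*√501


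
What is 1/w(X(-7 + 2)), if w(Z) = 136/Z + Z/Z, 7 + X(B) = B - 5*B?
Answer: 13/149 ≈ 0.087248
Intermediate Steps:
X(B) = -7 - 4*B (X(B) = -7 + (B - 5*B) = -7 - 4*B)
w(Z) = 1 + 136/Z (w(Z) = 136/Z + 1 = 1 + 136/Z)
1/w(X(-7 + 2)) = 1/((136 + (-7 - 4*(-7 + 2)))/(-7 - 4*(-7 + 2))) = 1/((136 + (-7 - 4*(-5)))/(-7 - 4*(-5))) = 1/((136 + (-7 + 20))/(-7 + 20)) = 1/((136 + 13)/13) = 1/((1/13)*149) = 1/(149/13) = 13/149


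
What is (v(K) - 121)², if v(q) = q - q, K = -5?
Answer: 14641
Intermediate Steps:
v(q) = 0
(v(K) - 121)² = (0 - 121)² = (-121)² = 14641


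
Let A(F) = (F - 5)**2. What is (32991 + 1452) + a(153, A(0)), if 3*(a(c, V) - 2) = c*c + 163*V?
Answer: 130819/3 ≈ 43606.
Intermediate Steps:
A(F) = (-5 + F)**2
a(c, V) = 2 + c**2/3 + 163*V/3 (a(c, V) = 2 + (c*c + 163*V)/3 = 2 + (c**2 + 163*V)/3 = 2 + (c**2/3 + 163*V/3) = 2 + c**2/3 + 163*V/3)
(32991 + 1452) + a(153, A(0)) = (32991 + 1452) + (2 + (1/3)*153**2 + 163*(-5 + 0)**2/3) = 34443 + (2 + (1/3)*23409 + (163/3)*(-5)**2) = 34443 + (2 + 7803 + (163/3)*25) = 34443 + (2 + 7803 + 4075/3) = 34443 + 27490/3 = 130819/3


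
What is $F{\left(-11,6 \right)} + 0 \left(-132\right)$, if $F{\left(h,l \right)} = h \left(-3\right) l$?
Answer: $198$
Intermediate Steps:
$F{\left(h,l \right)} = - 3 h l$
$F{\left(-11,6 \right)} + 0 \left(-132\right) = \left(-3\right) \left(-11\right) 6 + 0 \left(-132\right) = 198 + 0 = 198$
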